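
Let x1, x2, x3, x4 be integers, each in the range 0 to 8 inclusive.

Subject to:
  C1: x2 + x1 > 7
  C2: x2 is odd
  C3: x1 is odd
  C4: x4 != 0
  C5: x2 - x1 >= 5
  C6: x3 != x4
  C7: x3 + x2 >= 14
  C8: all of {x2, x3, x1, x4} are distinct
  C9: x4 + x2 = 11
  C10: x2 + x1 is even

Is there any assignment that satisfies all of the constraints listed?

Satisfiable

Take x1 = 1, x2 = 7, x3 = 8, x4 = 4. Then constraint 1: x2 + x1 = 8; constraint 5: x2 - x1 = 6, and every other listed constraint is also met.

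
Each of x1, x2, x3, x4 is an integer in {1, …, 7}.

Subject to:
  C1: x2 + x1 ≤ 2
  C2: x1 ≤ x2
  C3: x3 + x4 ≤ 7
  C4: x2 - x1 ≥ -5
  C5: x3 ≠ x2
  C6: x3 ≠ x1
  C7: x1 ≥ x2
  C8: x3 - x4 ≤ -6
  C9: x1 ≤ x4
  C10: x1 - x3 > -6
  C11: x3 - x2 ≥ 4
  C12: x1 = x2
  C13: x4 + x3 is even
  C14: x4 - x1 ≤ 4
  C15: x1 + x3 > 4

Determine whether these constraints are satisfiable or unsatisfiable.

Constraints 4, 8, 11, and 14 give x3 − x2 ≥ 4, x2 − x1 ≥ -5, x1 − x4 ≥ -4, x4 − x3 ≥ 6.
Adding all 4 inequalities: the left sides telescope to 0, and the right sides sum to 4 + (-5) + (-4) + 6 = 1. So 0 ≥ 1, which is false.

Unsatisfiable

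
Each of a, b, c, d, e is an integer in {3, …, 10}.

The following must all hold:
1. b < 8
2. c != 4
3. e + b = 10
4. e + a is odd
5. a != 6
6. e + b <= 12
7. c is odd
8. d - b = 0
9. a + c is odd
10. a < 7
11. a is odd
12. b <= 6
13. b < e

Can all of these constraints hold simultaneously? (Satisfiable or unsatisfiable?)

Constraint 11 makes a odd and constraint 7 makes c odd, so a + c must be even. Constraint 9 says a + c is odd — contradiction.

Unsatisfiable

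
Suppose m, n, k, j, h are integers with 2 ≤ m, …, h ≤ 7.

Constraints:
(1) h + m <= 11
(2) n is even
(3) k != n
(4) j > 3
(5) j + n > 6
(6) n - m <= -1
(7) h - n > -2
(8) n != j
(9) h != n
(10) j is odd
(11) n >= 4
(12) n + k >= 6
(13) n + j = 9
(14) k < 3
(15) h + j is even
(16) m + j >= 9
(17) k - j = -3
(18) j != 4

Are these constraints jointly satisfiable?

Satisfiable

Setting (m, n, k, j, h) = (5, 4, 2, 5, 5) satisfies everything: constraint 1: h + m = 10; constraint 5: j + n = 9, and the others follow.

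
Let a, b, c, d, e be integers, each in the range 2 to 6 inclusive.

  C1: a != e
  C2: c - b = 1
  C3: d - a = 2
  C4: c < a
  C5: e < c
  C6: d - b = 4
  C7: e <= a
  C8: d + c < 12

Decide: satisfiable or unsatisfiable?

One satisfying assignment is a = 4, b = 2, c = 3, d = 6, e = 2.
For the less obvious constraints — constraint 2: c - b = 1; constraint 3: d - a = 2; constraint 6: d - b = 4 — and the others hold by inspection.

Satisfiable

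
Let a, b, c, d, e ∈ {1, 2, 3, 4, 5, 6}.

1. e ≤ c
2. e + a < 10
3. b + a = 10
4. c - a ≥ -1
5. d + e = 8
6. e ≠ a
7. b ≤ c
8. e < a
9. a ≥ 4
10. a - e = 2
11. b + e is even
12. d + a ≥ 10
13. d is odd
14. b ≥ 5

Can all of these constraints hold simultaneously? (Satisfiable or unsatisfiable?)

Satisfiable

Try a = 5, b = 5, c = 5, d = 5, e = 3.
Check constraint 2: e + a = 8; constraint 3: b + a = 10; constraint 4: c - a = 0. The remaining constraints are straightforward to verify.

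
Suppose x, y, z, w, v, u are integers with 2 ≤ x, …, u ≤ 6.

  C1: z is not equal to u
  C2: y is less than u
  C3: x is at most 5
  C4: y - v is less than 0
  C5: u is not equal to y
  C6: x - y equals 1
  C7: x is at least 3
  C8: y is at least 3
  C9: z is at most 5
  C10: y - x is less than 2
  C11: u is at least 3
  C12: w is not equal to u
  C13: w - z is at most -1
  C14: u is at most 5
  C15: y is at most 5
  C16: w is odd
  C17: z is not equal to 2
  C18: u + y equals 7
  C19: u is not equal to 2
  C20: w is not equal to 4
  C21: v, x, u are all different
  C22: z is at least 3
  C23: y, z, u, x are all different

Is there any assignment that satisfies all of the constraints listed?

Unsatisfiable

Constraints 3, 7, 8, 9, 11, 14, 15, and 22 confine each of y, z, u, x to the 3 values {3, …, 5}.
Constraint 23 requires all 4 of them to be distinct, but only 3 values are available — impossible by the pigeonhole principle.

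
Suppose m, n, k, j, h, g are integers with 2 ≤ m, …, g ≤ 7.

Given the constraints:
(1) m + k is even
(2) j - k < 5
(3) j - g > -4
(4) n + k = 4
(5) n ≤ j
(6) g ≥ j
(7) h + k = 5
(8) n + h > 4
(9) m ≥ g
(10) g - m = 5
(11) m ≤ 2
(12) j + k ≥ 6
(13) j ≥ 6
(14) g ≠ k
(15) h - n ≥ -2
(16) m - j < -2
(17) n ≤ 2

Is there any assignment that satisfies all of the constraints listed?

Unsatisfiable

From constraints 6 and 13: g ≥ j and j ≥ 6, so g ≥ 6. From constraints 9 and 11: g ≤ m and m ≤ 2, so g ≤ 2. But 2 < 6, so no value of g works.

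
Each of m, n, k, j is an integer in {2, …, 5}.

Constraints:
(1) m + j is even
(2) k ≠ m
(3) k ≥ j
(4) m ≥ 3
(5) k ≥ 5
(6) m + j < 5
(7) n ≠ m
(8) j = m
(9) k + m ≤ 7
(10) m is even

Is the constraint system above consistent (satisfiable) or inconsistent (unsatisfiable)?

From constraint 5: k ≥ 5. From constraint 4: m ≥ 3. Hence k + m ≥ 8. But constraint 9 requires k + m ≤ 7, and 7 < 8. Contradiction.

Unsatisfiable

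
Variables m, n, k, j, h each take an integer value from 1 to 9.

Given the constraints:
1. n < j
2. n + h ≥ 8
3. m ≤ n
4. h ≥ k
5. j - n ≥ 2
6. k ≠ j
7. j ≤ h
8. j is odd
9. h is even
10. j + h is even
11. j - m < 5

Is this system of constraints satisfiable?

Unsatisfiable

Constraint 8 makes j odd and constraint 9 makes h even, so j + h must be odd. Constraint 10 says j + h is even — contradiction.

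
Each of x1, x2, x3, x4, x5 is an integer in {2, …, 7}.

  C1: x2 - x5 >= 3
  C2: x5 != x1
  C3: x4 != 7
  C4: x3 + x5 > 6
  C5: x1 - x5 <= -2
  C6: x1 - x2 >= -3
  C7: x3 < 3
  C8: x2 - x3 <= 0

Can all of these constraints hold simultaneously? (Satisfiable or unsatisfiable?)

Constraints 1, 5, and 6 give x5 − x1 ≥ 2, x1 − x2 ≥ -3, x2 − x5 ≥ 3.
Adding all 3 inequalities: the left sides telescope to 0, and the right sides sum to 2 + (-3) + 3 = 2. So 0 ≥ 2, which is false.

Unsatisfiable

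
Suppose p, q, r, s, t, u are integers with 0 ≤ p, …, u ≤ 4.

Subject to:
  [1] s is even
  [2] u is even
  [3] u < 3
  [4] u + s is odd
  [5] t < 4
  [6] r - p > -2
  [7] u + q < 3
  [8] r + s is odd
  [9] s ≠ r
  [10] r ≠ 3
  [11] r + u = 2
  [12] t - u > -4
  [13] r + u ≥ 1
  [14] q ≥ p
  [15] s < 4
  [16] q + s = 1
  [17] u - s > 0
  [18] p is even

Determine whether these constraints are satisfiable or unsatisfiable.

Unsatisfiable

Constraint 2 makes u even and constraint 1 makes s even, so u + s must be even. Constraint 4 says u + s is odd — contradiction.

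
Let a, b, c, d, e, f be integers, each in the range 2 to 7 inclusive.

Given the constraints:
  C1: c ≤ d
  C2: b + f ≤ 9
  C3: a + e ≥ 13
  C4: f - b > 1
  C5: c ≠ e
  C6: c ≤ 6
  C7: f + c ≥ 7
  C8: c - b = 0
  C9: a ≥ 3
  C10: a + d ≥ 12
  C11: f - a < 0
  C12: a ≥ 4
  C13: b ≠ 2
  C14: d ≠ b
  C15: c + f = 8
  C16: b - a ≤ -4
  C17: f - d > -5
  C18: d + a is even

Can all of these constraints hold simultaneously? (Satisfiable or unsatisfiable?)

Satisfiable

Try a = 7, b = 3, c = 3, d = 7, e = 6, f = 5.
Check constraint 2: b + f = 8; constraint 3: a + e = 13; constraint 4: f - b = 2. The remaining constraints are straightforward to verify.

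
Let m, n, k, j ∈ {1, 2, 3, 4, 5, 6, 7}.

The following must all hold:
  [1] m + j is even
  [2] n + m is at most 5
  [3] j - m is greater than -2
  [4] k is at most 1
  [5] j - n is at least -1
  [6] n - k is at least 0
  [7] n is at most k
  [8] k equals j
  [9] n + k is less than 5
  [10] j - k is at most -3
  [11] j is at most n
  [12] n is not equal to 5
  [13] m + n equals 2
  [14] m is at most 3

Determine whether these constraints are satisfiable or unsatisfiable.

Unsatisfiable

Constraints 5, 6, and 10 give n − k ≥ 0, k − j ≥ 3, j − n ≥ -1.
Adding all 3 inequalities: the left sides telescope to 0, and the right sides sum to 0 + 3 + (-1) = 2. So 0 ≥ 2, which is false.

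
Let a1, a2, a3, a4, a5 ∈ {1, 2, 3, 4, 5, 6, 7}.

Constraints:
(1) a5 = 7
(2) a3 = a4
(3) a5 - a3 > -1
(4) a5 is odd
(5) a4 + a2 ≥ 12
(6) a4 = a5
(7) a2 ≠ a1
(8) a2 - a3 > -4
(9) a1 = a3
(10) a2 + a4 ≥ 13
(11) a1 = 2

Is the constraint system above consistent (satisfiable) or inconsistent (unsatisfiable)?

Constraint 11 fixes a1 = 2 and constraint 1 fixes a5 = 7. Constraints 2, 6, and 9 give a1 = a3 = a4 = a5, so a1 = a5. But 2 ≠ 7 — contradiction.

Unsatisfiable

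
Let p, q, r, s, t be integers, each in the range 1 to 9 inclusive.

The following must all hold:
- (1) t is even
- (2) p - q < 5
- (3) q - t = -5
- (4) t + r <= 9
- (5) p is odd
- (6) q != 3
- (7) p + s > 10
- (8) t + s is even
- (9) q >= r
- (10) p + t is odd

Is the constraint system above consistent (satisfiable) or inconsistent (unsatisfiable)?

Satisfiable

Take p = 5, q = 1, r = 1, s = 6, t = 6. Then constraint 2: p - q = 4; constraint 3: q - t = -5, and every other listed constraint is also met.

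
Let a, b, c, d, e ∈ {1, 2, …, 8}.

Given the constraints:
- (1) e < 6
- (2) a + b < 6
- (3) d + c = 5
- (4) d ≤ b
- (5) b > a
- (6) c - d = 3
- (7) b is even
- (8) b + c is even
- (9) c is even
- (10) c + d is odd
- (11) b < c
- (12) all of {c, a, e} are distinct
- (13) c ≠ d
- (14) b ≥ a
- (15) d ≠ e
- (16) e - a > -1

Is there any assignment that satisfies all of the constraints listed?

Take a = 1, b = 2, c = 4, d = 1, e = 2. Then constraint 2: a + b = 3; constraint 3: d + c = 5; constraint 6: c - d = 3, and every other listed constraint is also met.

Satisfiable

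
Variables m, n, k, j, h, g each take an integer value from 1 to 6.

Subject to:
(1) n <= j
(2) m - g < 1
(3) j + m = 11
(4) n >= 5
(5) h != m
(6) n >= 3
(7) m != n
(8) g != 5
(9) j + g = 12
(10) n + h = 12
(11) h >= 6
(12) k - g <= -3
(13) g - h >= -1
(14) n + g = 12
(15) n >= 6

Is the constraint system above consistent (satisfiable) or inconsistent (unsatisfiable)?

Setting (m, n, k, j, h, g) = (5, 6, 2, 6, 6, 6) satisfies everything: constraint 2: m - g = -1; constraint 3: j + m = 11; constraint 9: j + g = 12, and the others follow.

Satisfiable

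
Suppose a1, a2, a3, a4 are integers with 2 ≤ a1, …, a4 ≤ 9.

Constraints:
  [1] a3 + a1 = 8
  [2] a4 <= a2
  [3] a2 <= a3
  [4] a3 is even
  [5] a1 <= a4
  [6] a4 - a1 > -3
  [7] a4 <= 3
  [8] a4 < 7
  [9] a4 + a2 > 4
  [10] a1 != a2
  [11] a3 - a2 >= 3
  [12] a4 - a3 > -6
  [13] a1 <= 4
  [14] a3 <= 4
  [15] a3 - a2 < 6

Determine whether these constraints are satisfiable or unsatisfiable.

Unsatisfiable

From constraint 14: a3 ≤ 4. From constraints 5 and 7: a1 ≤ a4 ≤ 3. Hence a3 + a1 ≤ 7. But constraint 1 requires a3 + a1 = 8, and 8 > 7. Contradiction.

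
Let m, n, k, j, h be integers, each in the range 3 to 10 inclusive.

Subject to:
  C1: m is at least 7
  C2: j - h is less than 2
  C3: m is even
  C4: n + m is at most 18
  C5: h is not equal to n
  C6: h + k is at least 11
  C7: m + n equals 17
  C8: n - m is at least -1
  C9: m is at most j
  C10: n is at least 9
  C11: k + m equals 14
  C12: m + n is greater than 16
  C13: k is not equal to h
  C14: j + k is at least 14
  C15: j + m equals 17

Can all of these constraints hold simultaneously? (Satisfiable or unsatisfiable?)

Take m = 8, n = 9, k = 6, j = 9, h = 8. Then constraint 2: j - h = 1; constraint 4: n + m = 17; constraint 6: h + k = 14, and every other listed constraint is also met.

Satisfiable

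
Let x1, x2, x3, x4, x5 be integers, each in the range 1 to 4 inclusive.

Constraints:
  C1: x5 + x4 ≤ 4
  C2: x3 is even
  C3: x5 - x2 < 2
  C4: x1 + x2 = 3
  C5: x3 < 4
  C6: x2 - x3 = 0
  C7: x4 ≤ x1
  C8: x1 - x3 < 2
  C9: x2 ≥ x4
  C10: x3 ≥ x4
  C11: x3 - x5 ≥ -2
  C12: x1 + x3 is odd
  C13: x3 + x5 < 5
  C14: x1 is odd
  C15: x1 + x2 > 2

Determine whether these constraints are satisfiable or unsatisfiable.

Take x1 = 1, x2 = 2, x3 = 2, x4 = 1, x5 = 1. Then constraint 1: x5 + x4 = 2; constraint 3: x5 - x2 = -1, and every other listed constraint is also met.

Satisfiable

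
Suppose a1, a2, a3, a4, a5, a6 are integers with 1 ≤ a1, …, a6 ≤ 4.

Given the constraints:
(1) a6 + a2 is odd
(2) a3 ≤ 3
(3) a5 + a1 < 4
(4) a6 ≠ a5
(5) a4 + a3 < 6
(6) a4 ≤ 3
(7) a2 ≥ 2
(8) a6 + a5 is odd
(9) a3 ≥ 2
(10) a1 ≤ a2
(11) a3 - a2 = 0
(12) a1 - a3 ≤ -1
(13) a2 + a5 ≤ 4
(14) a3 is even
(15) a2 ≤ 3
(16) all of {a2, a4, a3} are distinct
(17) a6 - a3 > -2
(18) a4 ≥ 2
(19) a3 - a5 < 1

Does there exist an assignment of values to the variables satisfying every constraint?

Constraints 2, 6, 7, 9, 15, and 18 confine each of a2, a4, a3 to the 2 values {2, 3}.
Constraint 16 requires all 3 of them to be distinct, but only 2 values are available — impossible by the pigeonhole principle.

Unsatisfiable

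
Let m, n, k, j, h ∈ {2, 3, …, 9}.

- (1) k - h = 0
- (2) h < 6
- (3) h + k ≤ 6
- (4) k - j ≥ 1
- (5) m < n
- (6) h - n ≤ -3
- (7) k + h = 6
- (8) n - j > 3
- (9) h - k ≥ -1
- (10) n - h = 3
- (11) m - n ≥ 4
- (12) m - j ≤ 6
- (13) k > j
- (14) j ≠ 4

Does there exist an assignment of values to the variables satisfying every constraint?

Constraints 4, 6, 9, 11, and 12 give k − j ≥ 1, j − m ≥ -6, m − n ≥ 4, n − h ≥ 3, h − k ≥ -1.
Adding all 5 inequalities: the left sides telescope to 0, and the right sides sum to 1 + (-6) + 4 + 3 + (-1) = 1. So 0 ≥ 1, which is false.

Unsatisfiable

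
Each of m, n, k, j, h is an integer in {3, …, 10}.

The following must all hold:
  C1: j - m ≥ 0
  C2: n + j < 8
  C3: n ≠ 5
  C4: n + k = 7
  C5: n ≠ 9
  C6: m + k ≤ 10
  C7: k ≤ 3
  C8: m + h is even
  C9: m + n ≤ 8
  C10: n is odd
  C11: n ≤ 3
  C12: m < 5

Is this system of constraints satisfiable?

Unsatisfiable

From constraint 11: n ≤ 3. From constraint 7: k ≤ 3. Hence n + k ≤ 6. But constraint 4 requires n + k = 7, and 7 > 6. Contradiction.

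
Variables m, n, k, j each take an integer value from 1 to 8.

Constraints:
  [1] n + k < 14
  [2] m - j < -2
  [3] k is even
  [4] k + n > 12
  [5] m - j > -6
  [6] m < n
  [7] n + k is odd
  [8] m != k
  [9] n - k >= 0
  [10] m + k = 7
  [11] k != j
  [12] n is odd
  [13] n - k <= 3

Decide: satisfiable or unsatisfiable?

Try m = 1, n = 7, k = 6, j = 4.
Check constraint 1: n + k = 13; constraint 2: m - j = -3; constraint 4: k + n = 13. The remaining constraints are straightforward to verify.

Satisfiable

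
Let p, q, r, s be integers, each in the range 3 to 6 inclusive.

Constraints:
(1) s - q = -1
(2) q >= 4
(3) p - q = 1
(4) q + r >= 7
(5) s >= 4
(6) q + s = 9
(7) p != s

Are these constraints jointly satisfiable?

Satisfiable

Setting (p, q, r, s) = (6, 5, 3, 4) satisfies everything: constraint 1: s - q = -1; constraint 3: p - q = 1; constraint 4: q + r = 8, and the others follow.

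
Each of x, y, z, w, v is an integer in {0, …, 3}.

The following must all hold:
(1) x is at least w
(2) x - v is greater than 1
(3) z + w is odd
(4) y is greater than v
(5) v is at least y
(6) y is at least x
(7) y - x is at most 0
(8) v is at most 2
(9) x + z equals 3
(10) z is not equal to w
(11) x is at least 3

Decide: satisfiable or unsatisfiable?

Unsatisfiable

From constraints 6 and 11: y ≥ x and x ≥ 3, so y ≥ 3. From constraints 5 and 8: y ≤ v and v ≤ 2, so y ≤ 2. But 2 < 3, so no value of y works.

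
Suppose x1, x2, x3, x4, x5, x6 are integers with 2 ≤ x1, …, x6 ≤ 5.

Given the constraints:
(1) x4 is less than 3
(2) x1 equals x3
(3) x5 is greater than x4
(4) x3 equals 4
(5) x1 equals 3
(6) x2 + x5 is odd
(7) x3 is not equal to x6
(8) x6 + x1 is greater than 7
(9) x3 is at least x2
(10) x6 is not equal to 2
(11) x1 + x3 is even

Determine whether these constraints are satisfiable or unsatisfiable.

Constraint 5 fixes x1 = 3 and constraint 4 fixes x3 = 4, but constraint 2 requires x1 = x3. Since 3 ≠ 4, contradiction.

Unsatisfiable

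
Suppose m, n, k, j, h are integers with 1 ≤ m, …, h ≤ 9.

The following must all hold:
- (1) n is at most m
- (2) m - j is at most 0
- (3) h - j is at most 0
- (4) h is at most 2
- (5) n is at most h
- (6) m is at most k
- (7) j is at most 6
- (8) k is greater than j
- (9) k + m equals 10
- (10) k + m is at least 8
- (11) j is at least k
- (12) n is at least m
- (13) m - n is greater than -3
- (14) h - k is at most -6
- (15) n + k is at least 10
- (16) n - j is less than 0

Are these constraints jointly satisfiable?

Unsatisfiable

From constraints 4 and 5: n ≤ h ≤ 2. From constraints 7 and 11: k ≤ j ≤ 6. Hence n + k ≤ 8. But constraint 15 requires n + k ≥ 10, and 10 > 8. Contradiction.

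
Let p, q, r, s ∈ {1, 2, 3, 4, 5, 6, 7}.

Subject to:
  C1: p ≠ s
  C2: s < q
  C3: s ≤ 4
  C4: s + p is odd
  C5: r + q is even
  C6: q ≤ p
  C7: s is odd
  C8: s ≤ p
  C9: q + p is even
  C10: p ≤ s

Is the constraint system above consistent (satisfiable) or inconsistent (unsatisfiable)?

Unsatisfiable

Constraints 2, 6, and 10 give p ≤ s, s < q, q ≤ p. Chaining: p ≤ s < q ≤ p, which forces p < p — impossible.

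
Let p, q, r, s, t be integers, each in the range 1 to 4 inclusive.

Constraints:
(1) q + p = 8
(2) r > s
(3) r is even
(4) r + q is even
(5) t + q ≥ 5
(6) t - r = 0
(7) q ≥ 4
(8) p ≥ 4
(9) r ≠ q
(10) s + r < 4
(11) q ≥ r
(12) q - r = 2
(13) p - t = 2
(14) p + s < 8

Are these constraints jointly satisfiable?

Satisfiable

Setting (p, q, r, s, t) = (4, 4, 2, 1, 2) satisfies everything: constraint 1: q + p = 8; constraint 5: t + q = 6; constraint 6: t - r = 0, and the others follow.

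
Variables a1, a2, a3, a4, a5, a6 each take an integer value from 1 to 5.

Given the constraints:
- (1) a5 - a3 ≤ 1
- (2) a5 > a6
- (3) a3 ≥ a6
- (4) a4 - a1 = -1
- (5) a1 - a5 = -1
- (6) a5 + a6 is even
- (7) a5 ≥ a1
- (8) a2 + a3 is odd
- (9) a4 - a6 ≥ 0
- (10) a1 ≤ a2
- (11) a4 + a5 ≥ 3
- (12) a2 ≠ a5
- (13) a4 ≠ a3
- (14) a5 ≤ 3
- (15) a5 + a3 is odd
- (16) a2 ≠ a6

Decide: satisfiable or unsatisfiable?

Satisfiable

Try a1 = 2, a2 = 5, a3 = 2, a4 = 1, a5 = 3, a6 = 1.
Check constraint 1: a5 - a3 = 1; constraint 4: a4 - a1 = -1; constraint 5: a1 - a5 = -1. The remaining constraints are straightforward to verify.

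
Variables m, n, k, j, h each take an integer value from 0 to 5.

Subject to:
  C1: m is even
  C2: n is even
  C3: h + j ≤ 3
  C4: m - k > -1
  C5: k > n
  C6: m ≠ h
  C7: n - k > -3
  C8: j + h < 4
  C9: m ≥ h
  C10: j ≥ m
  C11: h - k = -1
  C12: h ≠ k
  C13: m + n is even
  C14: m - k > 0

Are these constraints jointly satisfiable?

Satisfiable

One satisfying assignment is m = 2, n = 0, k = 1, j = 3, h = 0.
For the less obvious constraints — constraint 3: h + j = 3; constraint 4: m - k = 1; constraint 7: n - k = -1 — and the others hold by inspection.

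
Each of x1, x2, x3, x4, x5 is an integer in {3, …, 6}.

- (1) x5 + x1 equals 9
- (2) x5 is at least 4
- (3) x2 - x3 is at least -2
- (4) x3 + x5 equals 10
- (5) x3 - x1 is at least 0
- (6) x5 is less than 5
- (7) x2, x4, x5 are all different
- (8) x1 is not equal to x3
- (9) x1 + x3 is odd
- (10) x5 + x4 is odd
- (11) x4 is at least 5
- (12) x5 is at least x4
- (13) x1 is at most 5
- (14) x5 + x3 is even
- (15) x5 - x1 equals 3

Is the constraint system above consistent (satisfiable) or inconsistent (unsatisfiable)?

Unsatisfiable

From constraints 11 and 12: x5 ≥ x4 and x4 ≥ 5, so x5 ≥ 5. From constraint 6: x5 ≤ 4. But 4 < 5, so no value of x5 works.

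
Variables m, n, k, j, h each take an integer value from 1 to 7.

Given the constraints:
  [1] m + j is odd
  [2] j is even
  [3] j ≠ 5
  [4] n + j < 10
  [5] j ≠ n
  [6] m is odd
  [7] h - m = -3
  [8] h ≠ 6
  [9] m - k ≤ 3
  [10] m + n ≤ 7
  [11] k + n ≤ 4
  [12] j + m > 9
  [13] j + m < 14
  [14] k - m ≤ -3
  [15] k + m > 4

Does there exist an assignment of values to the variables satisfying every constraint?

Satisfiable

One satisfying assignment is m = 5, n = 1, k = 2, j = 6, h = 2.
For the less obvious constraints — constraint 4: n + j = 7; constraint 7: h - m = -3 — and the others hold by inspection.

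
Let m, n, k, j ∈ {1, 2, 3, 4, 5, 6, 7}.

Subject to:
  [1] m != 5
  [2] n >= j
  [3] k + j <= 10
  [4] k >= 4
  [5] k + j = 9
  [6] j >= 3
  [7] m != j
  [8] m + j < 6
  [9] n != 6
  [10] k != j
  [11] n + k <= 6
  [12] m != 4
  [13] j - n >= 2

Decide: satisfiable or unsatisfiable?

From constraints 2 and 6: n ≥ j ≥ 3. From constraint 4: k ≥ 4. Hence n + k ≥ 7. But constraint 11 requires n + k ≤ 6, and 6 < 7. Contradiction.

Unsatisfiable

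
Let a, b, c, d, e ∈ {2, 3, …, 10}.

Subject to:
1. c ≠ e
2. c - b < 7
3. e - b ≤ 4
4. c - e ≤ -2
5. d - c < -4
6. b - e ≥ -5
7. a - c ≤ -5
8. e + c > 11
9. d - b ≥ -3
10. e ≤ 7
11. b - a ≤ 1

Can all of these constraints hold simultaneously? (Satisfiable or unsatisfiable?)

Constraints 3, 4, 7, and 11 give e − c ≥ 2, c − a ≥ 5, a − b ≥ -1, b − e ≥ -4.
Adding all 4 inequalities: the left sides telescope to 0, and the right sides sum to 2 + 5 + (-1) + (-4) = 2. So 0 ≥ 2, which is false.

Unsatisfiable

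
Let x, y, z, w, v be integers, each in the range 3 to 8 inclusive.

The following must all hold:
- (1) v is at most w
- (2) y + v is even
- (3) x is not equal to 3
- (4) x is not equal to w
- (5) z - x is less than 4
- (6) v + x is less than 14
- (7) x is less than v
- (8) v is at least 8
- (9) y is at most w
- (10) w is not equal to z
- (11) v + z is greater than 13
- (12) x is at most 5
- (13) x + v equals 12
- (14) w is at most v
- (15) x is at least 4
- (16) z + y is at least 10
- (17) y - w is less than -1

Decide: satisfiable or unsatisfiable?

Satisfiable

Try x = 4, y = 4, z = 6, w = 8, v = 8.
Check constraint 5: z - x = 2; constraint 6: v + x = 12; constraint 11: v + z = 14. The remaining constraints are straightforward to verify.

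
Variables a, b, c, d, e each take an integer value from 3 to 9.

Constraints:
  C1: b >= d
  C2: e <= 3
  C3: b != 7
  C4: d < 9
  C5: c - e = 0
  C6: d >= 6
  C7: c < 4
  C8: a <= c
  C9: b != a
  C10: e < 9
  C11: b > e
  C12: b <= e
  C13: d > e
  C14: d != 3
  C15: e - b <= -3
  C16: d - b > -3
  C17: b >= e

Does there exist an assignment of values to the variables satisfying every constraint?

Unsatisfiable

From constraints 1 and 6: b ≥ d and d ≥ 6, so b ≥ 6. From constraints 2 and 12: b ≤ e and e ≤ 3, so b ≤ 3. But 3 < 6, so no value of b works.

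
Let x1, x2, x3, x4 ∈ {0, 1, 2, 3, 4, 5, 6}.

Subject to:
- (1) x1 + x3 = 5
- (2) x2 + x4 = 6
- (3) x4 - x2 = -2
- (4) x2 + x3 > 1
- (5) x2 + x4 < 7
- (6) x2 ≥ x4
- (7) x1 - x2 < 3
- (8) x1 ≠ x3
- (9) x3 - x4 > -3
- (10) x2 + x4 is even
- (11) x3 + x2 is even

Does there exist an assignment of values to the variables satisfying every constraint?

Satisfiable

The assignment x1 = 5, x2 = 4, x3 = 0, x4 = 2 works:
  constraint 1 holds since x1 + x3 = 5.
  constraint 2 holds since x2 + x4 = 6.
The rest check out directly.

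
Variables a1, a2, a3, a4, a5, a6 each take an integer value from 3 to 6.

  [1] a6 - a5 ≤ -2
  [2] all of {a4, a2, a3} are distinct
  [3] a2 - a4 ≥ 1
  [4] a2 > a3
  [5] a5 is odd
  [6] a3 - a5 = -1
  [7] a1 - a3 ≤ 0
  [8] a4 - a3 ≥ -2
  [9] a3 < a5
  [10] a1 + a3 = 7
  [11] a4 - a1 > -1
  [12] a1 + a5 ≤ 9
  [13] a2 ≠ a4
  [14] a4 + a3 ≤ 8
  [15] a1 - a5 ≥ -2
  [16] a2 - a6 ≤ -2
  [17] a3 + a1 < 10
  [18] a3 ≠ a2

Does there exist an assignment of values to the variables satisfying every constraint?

Unsatisfiable

Constraints 1, 3, 7, 8, 15, and 16 give a1 − a5 ≥ -2, a5 − a6 ≥ 2, a6 − a2 ≥ 2, a2 − a4 ≥ 1, a4 − a3 ≥ -2, a3 − a1 ≥ 0.
Adding all 6 inequalities: the left sides telescope to 0, and the right sides sum to (-2) + 2 + 2 + 1 + (-2) + 0 = 1. So 0 ≥ 1, which is false.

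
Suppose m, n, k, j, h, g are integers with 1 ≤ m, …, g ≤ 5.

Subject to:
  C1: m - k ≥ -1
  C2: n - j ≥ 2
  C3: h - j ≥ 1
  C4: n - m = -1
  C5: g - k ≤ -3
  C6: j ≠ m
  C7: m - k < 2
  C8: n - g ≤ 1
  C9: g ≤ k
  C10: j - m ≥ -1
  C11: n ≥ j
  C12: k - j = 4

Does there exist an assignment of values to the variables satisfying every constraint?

Constraints 1, 2, 5, 8, and 10 give m − k ≥ -1, k − g ≥ 3, g − n ≥ -1, n − j ≥ 2, j − m ≥ -1.
Adding all 5 inequalities: the left sides telescope to 0, and the right sides sum to (-1) + 3 + (-1) + 2 + (-1) = 2. So 0 ≥ 2, which is false.

Unsatisfiable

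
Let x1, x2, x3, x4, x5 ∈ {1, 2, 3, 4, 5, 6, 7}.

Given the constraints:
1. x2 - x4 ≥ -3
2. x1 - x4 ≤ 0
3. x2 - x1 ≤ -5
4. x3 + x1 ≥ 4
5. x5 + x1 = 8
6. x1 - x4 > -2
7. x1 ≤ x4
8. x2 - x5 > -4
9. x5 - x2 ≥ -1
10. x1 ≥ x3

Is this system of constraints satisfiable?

Constraints 1, 2, and 3 give x2 − x4 ≥ -3, x4 − x1 ≥ 0, x1 − x2 ≥ 5.
Adding all 3 inequalities: the left sides telescope to 0, and the right sides sum to (-3) + 0 + 5 = 2. So 0 ≥ 2, which is false.

Unsatisfiable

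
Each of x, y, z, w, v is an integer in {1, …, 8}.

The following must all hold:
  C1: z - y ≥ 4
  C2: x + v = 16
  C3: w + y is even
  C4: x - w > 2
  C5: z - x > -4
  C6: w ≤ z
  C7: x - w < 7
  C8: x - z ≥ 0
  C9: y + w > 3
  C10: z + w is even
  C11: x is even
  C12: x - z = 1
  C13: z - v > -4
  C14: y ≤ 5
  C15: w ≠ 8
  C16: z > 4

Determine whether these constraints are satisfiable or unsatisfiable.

Satisfiable

The assignment x = 8, y = 3, z = 7, w = 3, v = 8 works:
  constraint 1 holds since z - y = 4.
  constraint 2 holds since x + v = 16.
  constraint 4 holds since x - w = 5.
The rest check out directly.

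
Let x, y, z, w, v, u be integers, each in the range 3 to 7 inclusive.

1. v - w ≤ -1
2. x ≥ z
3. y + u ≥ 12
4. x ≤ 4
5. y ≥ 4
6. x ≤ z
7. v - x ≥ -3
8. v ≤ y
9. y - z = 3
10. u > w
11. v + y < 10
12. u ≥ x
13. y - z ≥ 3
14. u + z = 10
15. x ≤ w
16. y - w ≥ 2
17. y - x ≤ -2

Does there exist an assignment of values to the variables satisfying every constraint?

Constraints 1, 7, 16, and 17 give v − x ≥ -3, x − y ≥ 2, y − w ≥ 2, w − v ≥ 1.
Adding all 4 inequalities: the left sides telescope to 0, and the right sides sum to (-3) + 2 + 2 + 1 = 2. So 0 ≥ 2, which is false.

Unsatisfiable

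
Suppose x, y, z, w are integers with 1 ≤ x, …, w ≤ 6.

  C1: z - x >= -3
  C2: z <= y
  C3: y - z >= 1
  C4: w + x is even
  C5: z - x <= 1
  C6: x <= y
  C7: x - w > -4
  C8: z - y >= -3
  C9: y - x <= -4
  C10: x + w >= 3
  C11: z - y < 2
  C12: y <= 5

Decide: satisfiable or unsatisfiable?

Unsatisfiable

Constraints 1, 3, and 9 give y − z ≥ 1, z − x ≥ -3, x − y ≥ 4.
Adding all 3 inequalities: the left sides telescope to 0, and the right sides sum to 1 + (-3) + 4 = 2. So 0 ≥ 2, which is false.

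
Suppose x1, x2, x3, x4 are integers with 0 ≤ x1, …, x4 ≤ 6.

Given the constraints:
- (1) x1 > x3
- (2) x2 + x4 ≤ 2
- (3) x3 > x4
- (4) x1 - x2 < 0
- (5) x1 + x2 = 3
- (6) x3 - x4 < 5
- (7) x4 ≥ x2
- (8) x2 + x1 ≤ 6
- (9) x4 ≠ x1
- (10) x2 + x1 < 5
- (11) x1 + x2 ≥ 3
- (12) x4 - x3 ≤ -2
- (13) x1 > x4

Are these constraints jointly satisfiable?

Unsatisfiable

Constraints 1, 3, 4, and 7 give x2 ≤ x4, x4 < x3, x3 < x1, x1 < x2. Chaining: x2 ≤ x4 < x3 < x1 < x2, which forces x2 < x2 — impossible.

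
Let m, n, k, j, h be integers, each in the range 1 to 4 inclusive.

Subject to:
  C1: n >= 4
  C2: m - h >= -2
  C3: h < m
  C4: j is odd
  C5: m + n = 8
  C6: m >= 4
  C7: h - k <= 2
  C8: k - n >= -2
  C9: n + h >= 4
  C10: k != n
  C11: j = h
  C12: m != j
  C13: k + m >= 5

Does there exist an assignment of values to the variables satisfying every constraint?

Satisfiable

Setting (m, n, k, j, h) = (4, 4, 3, 3, 3) satisfies everything: constraint 2: m - h = 1; constraint 5: m + n = 8, and the others follow.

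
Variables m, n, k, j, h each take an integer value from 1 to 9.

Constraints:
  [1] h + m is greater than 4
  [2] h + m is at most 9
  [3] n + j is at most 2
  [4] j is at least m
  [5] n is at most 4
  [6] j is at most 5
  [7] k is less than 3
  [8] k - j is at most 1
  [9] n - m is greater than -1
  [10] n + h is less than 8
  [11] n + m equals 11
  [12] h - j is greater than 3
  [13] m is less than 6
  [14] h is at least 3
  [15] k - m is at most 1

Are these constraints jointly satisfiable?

Unsatisfiable

From constraint 5: n ≤ 4. From constraints 4 and 6: m ≤ j ≤ 5. Hence n + m ≤ 9. But constraint 11 requires n + m = 11, and 11 > 9. Contradiction.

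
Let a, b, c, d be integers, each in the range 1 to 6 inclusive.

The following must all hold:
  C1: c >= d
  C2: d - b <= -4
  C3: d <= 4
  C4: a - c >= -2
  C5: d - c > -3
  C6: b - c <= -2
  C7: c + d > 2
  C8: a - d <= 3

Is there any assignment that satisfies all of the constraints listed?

Unsatisfiable

Constraints 2, 4, 6, and 8 give d − a ≥ -3, a − c ≥ -2, c − b ≥ 2, b − d ≥ 4.
Adding all 4 inequalities: the left sides telescope to 0, and the right sides sum to (-3) + (-2) + 2 + 4 = 1. So 0 ≥ 1, which is false.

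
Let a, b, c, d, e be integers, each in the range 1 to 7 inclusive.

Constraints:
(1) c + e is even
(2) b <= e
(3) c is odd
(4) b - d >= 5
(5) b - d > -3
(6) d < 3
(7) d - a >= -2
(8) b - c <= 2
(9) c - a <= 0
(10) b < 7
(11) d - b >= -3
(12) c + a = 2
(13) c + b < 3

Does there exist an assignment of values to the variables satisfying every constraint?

Unsatisfiable

Constraints 4, 7, 8, and 9 give d − a ≥ -2, a − c ≥ 0, c − b ≥ -2, b − d ≥ 5.
Adding all 4 inequalities: the left sides telescope to 0, and the right sides sum to (-2) + 0 + (-2) + 5 = 1. So 0 ≥ 1, which is false.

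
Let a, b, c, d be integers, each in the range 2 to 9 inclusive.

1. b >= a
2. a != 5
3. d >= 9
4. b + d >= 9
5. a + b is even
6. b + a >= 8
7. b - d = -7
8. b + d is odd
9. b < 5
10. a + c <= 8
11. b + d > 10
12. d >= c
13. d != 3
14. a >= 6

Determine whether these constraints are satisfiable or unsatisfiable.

From constraints 1 and 14: b ≥ a and a ≥ 6, so b ≥ 6. From constraint 9: b ≤ 4. But 4 < 6, so no value of b works.

Unsatisfiable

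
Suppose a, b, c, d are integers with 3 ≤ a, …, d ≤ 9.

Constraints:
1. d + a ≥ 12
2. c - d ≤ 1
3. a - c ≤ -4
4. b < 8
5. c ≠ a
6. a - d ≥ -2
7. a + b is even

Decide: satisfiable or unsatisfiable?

Constraints 2, 3, and 6 give d − c ≥ -1, c − a ≥ 4, a − d ≥ -2.
Adding all 3 inequalities: the left sides telescope to 0, and the right sides sum to (-1) + 4 + (-2) = 1. So 0 ≥ 1, which is false.

Unsatisfiable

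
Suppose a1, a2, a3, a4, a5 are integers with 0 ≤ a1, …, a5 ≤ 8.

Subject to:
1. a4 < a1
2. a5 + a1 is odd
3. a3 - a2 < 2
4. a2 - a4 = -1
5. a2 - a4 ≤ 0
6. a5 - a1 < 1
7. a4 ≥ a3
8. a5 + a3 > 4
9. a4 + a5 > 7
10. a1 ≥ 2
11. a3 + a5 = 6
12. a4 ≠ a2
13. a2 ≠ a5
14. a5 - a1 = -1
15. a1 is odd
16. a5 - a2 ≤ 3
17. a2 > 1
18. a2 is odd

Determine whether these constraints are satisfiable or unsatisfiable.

One satisfying assignment is a1 = 5, a2 = 3, a3 = 2, a4 = 4, a5 = 4.
For the less obvious constraints — constraint 3: a3 - a2 = -1; constraint 4: a2 - a4 = -1 — and the others hold by inspection.

Satisfiable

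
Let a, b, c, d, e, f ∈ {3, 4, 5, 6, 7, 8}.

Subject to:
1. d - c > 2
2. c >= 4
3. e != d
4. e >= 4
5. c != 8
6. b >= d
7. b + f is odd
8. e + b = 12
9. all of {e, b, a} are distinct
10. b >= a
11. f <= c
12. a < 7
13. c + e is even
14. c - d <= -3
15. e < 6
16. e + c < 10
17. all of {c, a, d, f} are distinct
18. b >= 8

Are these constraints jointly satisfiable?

Satisfiable

One satisfying assignment is a = 5, b = 8, c = 4, d = 8, e = 4, f = 3.
For the less obvious constraints — constraint 1: d - c = 4; constraint 8: e + b = 12 — and the others hold by inspection.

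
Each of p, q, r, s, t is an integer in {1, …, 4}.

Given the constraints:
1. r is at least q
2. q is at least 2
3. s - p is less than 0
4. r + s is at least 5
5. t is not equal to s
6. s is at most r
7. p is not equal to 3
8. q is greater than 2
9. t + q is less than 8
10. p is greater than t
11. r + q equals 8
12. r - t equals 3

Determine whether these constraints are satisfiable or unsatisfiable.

Satisfiable

The assignment p = 4, q = 4, r = 4, s = 2, t = 1 works:
  constraint 3 holds since s - p = -2.
  constraint 4 holds since r + s = 6.
  constraint 9 holds since t + q = 5.
The rest check out directly.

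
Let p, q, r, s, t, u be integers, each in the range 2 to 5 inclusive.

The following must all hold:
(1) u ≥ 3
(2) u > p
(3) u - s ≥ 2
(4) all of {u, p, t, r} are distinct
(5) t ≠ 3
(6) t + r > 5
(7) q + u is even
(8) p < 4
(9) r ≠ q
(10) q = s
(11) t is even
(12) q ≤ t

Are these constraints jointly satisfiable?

Setting (p, q, r, s, t, u) = (3, 3, 2, 3, 4, 5) satisfies everything: constraint 3: u - s = 2; constraint 4: values 5, 3, 4, 2 are distinct; constraint 6: t + r = 6, and the others follow.

Satisfiable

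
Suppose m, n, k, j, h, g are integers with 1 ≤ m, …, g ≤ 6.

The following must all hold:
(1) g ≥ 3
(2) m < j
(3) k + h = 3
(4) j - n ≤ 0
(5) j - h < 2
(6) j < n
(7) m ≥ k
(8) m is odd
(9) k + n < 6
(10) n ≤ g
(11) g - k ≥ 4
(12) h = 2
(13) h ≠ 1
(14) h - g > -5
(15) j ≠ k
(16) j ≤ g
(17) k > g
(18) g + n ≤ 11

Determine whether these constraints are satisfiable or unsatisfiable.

Constraints 2, 6, 7, 10, and 17 give m < j, j < n, n ≤ g, g < k, k ≤ m. Chaining: m < j < n ≤ g < k ≤ m, which forces m < m — impossible.

Unsatisfiable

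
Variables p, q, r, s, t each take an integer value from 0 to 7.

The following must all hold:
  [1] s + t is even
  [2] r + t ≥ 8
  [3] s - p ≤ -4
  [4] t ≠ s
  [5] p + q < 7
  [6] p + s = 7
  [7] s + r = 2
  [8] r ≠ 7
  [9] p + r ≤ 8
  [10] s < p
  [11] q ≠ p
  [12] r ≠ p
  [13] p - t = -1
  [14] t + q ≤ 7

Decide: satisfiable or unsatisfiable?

Satisfiable

Setting (p, q, r, s, t) = (6, 0, 1, 1, 7) satisfies everything: constraint 2: r + t = 8; constraint 3: s - p = -5; constraint 5: p + q = 6, and the others follow.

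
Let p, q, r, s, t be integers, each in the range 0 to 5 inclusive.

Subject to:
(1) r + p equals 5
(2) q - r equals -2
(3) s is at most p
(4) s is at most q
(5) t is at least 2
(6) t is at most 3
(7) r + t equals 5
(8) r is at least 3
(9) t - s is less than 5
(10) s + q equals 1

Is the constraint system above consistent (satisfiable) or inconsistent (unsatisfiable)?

Satisfiable

One satisfying assignment is p = 2, q = 1, r = 3, s = 0, t = 2.
For the less obvious constraints — constraint 1: r + p = 5; constraint 2: q - r = -2 — and the others hold by inspection.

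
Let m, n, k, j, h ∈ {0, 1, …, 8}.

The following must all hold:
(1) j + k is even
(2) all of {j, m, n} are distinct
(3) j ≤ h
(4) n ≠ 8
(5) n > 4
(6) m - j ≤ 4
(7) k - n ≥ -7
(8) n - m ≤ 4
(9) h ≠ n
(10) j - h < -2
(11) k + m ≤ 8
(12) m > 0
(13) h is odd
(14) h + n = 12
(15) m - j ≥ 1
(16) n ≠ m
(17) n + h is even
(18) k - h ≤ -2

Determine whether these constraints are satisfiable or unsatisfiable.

Setting (m, n, k, j, h) = (5, 7, 3, 1, 5) satisfies everything: constraint 6: m - j = 4; constraint 7: k - n = -4, and the others follow.

Satisfiable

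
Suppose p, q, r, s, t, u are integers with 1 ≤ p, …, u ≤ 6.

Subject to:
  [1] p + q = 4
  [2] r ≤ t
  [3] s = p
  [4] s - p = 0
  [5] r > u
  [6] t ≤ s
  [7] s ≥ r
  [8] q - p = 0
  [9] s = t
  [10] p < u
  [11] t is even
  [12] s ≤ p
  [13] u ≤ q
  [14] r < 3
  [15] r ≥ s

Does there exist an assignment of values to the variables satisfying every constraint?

Unsatisfiable

Constraints 2, 5, 6, 10, and 12 give u < r, r ≤ t, t ≤ s, s ≤ p, p < u. Chaining: u < r ≤ t ≤ s ≤ p < u, which forces u < u — impossible.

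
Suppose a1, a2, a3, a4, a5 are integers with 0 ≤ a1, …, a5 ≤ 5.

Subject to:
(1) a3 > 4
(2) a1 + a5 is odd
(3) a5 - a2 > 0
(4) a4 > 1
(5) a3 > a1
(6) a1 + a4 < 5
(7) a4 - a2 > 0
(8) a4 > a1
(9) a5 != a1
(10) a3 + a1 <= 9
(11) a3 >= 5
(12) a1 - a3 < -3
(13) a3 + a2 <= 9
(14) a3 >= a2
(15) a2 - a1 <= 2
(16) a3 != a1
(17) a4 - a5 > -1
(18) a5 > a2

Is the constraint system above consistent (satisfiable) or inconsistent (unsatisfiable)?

Satisfiable

The assignment a1 = 1, a2 = 1, a3 = 5, a4 = 2, a5 = 2 works:
  constraint 3 holds since a5 - a2 = 1.
  constraint 6 holds since a1 + a4 = 3.
  constraint 7 holds since a4 - a2 = 1.
The rest check out directly.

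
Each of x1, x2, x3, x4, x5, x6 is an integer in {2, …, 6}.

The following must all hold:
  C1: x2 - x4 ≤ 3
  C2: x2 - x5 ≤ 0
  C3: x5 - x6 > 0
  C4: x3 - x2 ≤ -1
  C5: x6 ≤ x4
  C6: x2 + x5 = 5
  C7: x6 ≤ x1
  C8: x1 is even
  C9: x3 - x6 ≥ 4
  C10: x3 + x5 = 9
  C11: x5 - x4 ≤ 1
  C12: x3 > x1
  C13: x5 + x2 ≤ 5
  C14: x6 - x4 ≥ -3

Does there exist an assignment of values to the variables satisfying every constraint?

Constraints 2, 4, 9, 11, and 14 give x6 − x4 ≥ -3, x4 − x5 ≥ -1, x5 − x2 ≥ 0, x2 − x3 ≥ 1, x3 − x6 ≥ 4.
Adding all 5 inequalities: the left sides telescope to 0, and the right sides sum to (-3) + (-1) + 0 + 1 + 4 = 1. So 0 ≥ 1, which is false.

Unsatisfiable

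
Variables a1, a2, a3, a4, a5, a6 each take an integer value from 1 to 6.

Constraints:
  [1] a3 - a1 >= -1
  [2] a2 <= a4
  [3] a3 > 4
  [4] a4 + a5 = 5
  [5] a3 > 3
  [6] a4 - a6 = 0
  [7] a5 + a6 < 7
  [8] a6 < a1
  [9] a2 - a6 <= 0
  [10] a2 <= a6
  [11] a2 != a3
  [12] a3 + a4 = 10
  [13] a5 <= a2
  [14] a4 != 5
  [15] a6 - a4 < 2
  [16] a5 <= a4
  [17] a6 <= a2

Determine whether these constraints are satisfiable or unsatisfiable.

Satisfiable

The assignment a1 = 6, a2 = 4, a3 = 6, a4 = 4, a5 = 1, a6 = 4 works:
  constraint 1 holds since a3 - a1 = 0.
  constraint 4 holds since a4 + a5 = 5.
  constraint 6 holds since a4 - a6 = 0.
The rest check out directly.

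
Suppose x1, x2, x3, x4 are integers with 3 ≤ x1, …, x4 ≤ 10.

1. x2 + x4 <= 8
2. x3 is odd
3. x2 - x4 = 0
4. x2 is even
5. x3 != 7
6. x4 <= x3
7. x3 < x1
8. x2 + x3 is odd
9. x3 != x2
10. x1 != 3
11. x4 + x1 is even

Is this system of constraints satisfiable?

Satisfiable

Setting (x1, x2, x3, x4) = (8, 4, 5, 4) satisfies everything: constraint 1: x2 + x4 = 8; constraint 3: x2 - x4 = 0, and the others follow.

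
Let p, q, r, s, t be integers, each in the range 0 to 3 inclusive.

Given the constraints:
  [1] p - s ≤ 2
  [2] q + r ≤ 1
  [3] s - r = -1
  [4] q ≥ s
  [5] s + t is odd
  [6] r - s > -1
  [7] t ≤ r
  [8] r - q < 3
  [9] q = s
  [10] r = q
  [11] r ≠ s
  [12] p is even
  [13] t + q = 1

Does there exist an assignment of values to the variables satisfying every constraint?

Unsatisfiable

From constraints 9 and 10, r = q = s, so r = s. But constraint 11 says r ≠ s. Contradiction.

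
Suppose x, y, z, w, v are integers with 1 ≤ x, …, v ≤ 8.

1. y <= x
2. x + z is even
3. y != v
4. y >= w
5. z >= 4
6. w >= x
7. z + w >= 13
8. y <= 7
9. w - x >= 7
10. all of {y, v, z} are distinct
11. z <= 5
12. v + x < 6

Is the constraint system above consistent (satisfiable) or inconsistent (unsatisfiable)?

Unsatisfiable

From constraint 11: z ≤ 5. From constraints 4 and 8: w ≤ y ≤ 7. Hence z + w ≤ 12. But constraint 7 requires z + w ≥ 13, and 13 > 12. Contradiction.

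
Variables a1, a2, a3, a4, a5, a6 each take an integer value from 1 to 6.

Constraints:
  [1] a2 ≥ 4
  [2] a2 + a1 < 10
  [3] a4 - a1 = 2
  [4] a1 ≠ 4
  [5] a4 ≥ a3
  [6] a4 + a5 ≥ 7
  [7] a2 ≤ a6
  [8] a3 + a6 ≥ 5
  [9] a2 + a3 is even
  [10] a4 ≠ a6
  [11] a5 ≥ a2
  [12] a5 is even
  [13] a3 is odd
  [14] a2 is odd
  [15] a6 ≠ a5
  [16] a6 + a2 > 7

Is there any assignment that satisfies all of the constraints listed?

Satisfiable

Setting (a1, a2, a3, a4, a5, a6) = (2, 5, 1, 4, 6, 5) satisfies everything: constraint 2: a2 + a1 = 7; constraint 3: a4 - a1 = 2, and the others follow.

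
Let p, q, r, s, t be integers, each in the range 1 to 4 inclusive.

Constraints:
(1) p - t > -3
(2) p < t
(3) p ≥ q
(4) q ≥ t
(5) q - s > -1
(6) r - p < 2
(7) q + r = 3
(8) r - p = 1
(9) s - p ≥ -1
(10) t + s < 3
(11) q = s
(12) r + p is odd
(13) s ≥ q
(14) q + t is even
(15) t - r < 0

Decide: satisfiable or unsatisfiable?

Constraints 2, 3, and 4 give p < t, t ≤ q, q ≤ p. Chaining: p < t ≤ q ≤ p, which forces p < p — impossible.

Unsatisfiable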